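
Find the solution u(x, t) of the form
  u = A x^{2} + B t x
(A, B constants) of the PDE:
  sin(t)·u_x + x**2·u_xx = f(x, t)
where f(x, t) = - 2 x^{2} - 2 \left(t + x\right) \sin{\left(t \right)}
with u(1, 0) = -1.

Answer: u(x, t) = - 2 t x - x^{2}

Derivation:
Substitute the ansatz u = A x^{2} + B t x into the left-hand side.
Derivatives of the ansatz:
  u_x = 2 A x + B t
  u_xx = 2 A
Term by term:
  sin(t)·u_x = 2 A x \sin{\left(t \right)} + B t \sin{\left(t \right)}
  x**2·u_xx = 2 A x^{2}
So the left-hand side equals
  2 A x^{2} + 2 A x \sin{\left(t \right)} + B t \sin{\left(t \right)}
This must equal f(x, t) identically; expanded, f = - 2 t \sin{\left(t \right)} - 2 x^{2} - 2 x \sin{\left(t \right)}.
Matching coefficients of the independent functions:
  [x^{2}, x \sin{\left(t \right)}]:  2 A = -2
  [t \sin{\left(t \right)}]:  B = -2
Solving: A = -1, B = -2.
Check against the point condition:
  u(1, 0) = -1  ⟹  A = -1  ✓
Hence u(x, t) = - 2 t x - x^{2}.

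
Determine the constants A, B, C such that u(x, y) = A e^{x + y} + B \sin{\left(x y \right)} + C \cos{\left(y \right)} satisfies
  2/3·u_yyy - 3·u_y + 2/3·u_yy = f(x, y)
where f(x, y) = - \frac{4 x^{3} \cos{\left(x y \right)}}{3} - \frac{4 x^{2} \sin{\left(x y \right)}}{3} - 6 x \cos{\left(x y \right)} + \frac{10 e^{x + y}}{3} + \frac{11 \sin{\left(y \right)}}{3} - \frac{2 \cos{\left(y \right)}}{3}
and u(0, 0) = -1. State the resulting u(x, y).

Substitute the ansatz u = A e^{x + y} + B \sin{\left(x y \right)} + C \cos{\left(y \right)} into the left-hand side.
Derivatives of the ansatz:
  u_yyy = A e^{x} e^{y} - B x^{3} \cos{\left(x y \right)} + C \sin{\left(y \right)}
  u_y = A e^{x} e^{y} + B x \cos{\left(x y \right)} - C \sin{\left(y \right)}
  u_yy = A e^{x} e^{y} - B x^{2} \sin{\left(x y \right)} - C \cos{\left(y \right)}
Term by term:
  2/3·u_yyy = \frac{2 A e^{x} e^{y}}{3} - \frac{2 B x^{3} \cos{\left(x y \right)}}{3} + \frac{2 C \sin{\left(y \right)}}{3}
  -3·u_y = - 3 A e^{x} e^{y} - 3 B x \cos{\left(x y \right)} + 3 C \sin{\left(y \right)}
  2/3·u_yy = \frac{2 A e^{x} e^{y}}{3} - \frac{2 B x^{2} \sin{\left(x y \right)}}{3} - \frac{2 C \cos{\left(y \right)}}{3}
So the left-hand side equals
  - \frac{5 A e^{x} e^{y}}{3} - \frac{2 B x^{3} \cos{\left(x y \right)}}{3} - \frac{2 B x^{2} \sin{\left(x y \right)}}{3} - 3 B x \cos{\left(x y \right)} + \frac{11 C \sin{\left(y \right)}}{3} - \frac{2 C \cos{\left(y \right)}}{3}
This must equal f(x, y) identically; expanded, f = - \frac{4 x^{3} \cos{\left(x y \right)}}{3} - \frac{4 x^{2} \sin{\left(x y \right)}}{3} - 6 x \cos{\left(x y \right)} + \frac{10 e^{x} e^{y}}{3} + \frac{11 \sin{\left(y \right)}}{3} - \frac{2 \cos{\left(y \right)}}{3}.
Matching coefficients of the independent functions:
  [x \cos{\left(x y \right)}]:  - 3 B = -6
  [x^{2} \sin{\left(x y \right)}, x^{3} \cos{\left(x y \right)}]:  - \frac{2 B}{3} = - \frac{4}{3}
  [e^{x} e^{y}]:  - \frac{5 A}{3} = \frac{10}{3}
  [\sin{\left(y \right)}]:  \frac{11 C}{3} = \frac{11}{3}
  [\cos{\left(y \right)}]:  - \frac{2 C}{3} = - \frac{2}{3}
Solving: A = -2, B = 2, C = 1.
Check against the point condition:
  u(0, 0) = -1  ⟹  A + C = -1  ✓
Hence u(x, y) = - 2 e^{x + y} + 2 \sin{\left(x y \right)} + \cos{\left(y \right)}.

Answer: u(x, y) = - 2 e^{x + y} + 2 \sin{\left(x y \right)} + \cos{\left(y \right)}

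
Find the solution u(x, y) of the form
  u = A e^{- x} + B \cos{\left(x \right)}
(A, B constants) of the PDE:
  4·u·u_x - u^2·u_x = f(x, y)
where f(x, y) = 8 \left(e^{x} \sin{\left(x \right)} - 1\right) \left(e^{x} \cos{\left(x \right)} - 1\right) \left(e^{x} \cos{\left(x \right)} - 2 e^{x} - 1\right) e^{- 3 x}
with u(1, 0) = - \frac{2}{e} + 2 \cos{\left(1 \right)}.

Substitute the ansatz u = A e^{- x} + B \cos{\left(x \right)} into the left-hand side.
Derivatives of the ansatz:
  u_x = - A e^{- x} - B \sin{\left(x \right)}
Term by term:
  4·u·u_x = - 4 A^{2} e^{- 2 x} - 4 A B e^{- x} \sin{\left(x \right)} - 4 A B e^{- x} \cos{\left(x \right)} - 4 B^{2} \sin{\left(x \right)} \cos{\left(x \right)}
  -u^2·u_x = A^{3} e^{- 3 x} + A^{2} B e^{- 2 x} \sin{\left(x \right)} + 2 A^{2} B e^{- 2 x} \cos{\left(x \right)} + 2 A B^{2} e^{- x} \sin{\left(x \right)} \cos{\left(x \right)} + A B^{2} e^{- x} \cos^{2}{\left(x \right)} + B^{3} \sin{\left(x \right)} \cos^{2}{\left(x \right)}
So the left-hand side equals
  A^{3} e^{- 3 x} + A^{2} B e^{- 2 x} \sin{\left(x \right)} + 2 A^{2} B e^{- 2 x} \cos{\left(x \right)} - 4 A^{2} e^{- 2 x} + 2 A B^{2} e^{- x} \sin{\left(x \right)} \cos{\left(x \right)} + A B^{2} e^{- x} \cos^{2}{\left(x \right)} - 4 A B e^{- x} \sin{\left(x \right)} - 4 A B e^{- x} \cos{\left(x \right)} + B^{3} \sin{\left(x \right)} \cos^{2}{\left(x \right)} - 4 B^{2} \sin{\left(x \right)} \cos{\left(x \right)}
This must equal f(x, y) identically; expanded, f = 8 \sin{\left(x \right)} \cos^{2}{\left(x \right)} - 16 \sin{\left(x \right)} \cos{\left(x \right)} - 16 e^{- x} \sin{\left(x \right)} \cos{\left(x \right)} + 16 e^{- x} \sin{\left(x \right)} - 8 e^{- x} \cos^{2}{\left(x \right)} + 16 e^{- x} \cos{\left(x \right)} + 8 e^{- 2 x} \sin{\left(x \right)} + 16 e^{- 2 x} \cos{\left(x \right)} - 16 e^{- 2 x} - 8 e^{- 3 x}.
Matching coefficients of the independent functions:
  [e^{- 2 x} \sin{\left(x \right)}]:  A^{2} B = 8
  [e^{- 2 x} \cos{\left(x \right)}]:  2 A^{2} B = 16
  [e^{- x} \sin{\left(x \right)}, e^{- x} \cos{\left(x \right)}]:  - 4 A B = 16
  [e^{- x} \cos^{2}{\left(x \right)}]:  A B^{2} = -8
  [\sin{\left(x \right)} \cos{\left(x \right)}]:  - 4 B^{2} = -16
  [\sin{\left(x \right)} \cos^{2}{\left(x \right)}]:  B^{3} = 8
  [e^{- x} \sin{\left(x \right)} \cos{\left(x \right)}]:  2 A B^{2} = -16
  [e^{- 3 x}]:  A^{3} = -8
  [e^{- 2 x}]:  - 4 A^{2} = -16
Solving: A = -2, B = 2.
Check against the point condition:
  u(1, 0) = - \frac{2}{e} + 2 \cos{\left(1 \right)}  ⟹  \frac{A}{e} + B \cos{\left(1 \right)} = - \frac{2}{e} + 2 \cos{\left(1 \right)}  ✓
Hence u(x, y) = 2 \cos{\left(x \right)} - 2 e^{- x}.

Answer: u(x, y) = 2 \cos{\left(x \right)} - 2 e^{- x}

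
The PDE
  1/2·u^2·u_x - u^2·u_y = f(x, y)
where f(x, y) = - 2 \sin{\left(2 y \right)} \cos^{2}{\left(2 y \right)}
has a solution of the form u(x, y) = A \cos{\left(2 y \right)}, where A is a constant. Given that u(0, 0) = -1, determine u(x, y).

Substitute the ansatz u = A \cos{\left(2 y \right)} into the left-hand side.
Derivatives of the ansatz:
  u_x = 0
  u_y = - 2 A \sin{\left(2 y \right)}
Term by term:
  1/2·u^2·u_x = 0
  -u^2·u_y = 2 A^{3} \sin{\left(2 y \right)} \cos^{2}{\left(2 y \right)}
So the left-hand side equals
  2 A^{3} \sin{\left(2 y \right)} \cos^{2}{\left(2 y \right)}
This must equal f(x, y) = - 2 \sin{\left(2 y \right)} \cos^{2}{\left(2 y \right)} identically.
Matching coefficients of the independent functions:
  [\sin{\left(2 y \right)} \cos^{2}{\left(2 y \right)}]:  2 A^{3} = -2
Solving: A = -1.
Check against the point condition:
  u(0, 0) = -1  ⟹  A = -1  ✓
Hence u(x, y) = - \cos{\left(2 y \right)}.

Answer: u(x, y) = - \cos{\left(2 y \right)}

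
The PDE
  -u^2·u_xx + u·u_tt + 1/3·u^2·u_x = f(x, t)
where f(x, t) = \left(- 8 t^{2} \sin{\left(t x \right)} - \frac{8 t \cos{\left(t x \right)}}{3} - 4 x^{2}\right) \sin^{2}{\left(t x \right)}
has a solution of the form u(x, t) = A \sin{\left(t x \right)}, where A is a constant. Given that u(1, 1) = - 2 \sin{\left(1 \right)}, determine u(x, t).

Substitute the ansatz u = A \sin{\left(t x \right)} into the left-hand side.
Derivatives of the ansatz:
  u_xx = - A t^{2} \sin{\left(t x \right)}
  u_tt = - A x^{2} \sin{\left(t x \right)}
  u_x = A t \cos{\left(t x \right)}
Term by term:
  -u^2·u_xx = A^{3} t^{2} \sin^{3}{\left(t x \right)}
  u·u_tt = - A^{2} x^{2} \sin^{2}{\left(t x \right)}
  1/3·u^2·u_x = \frac{A^{3} t \sin^{2}{\left(t x \right)} \cos{\left(t x \right)}}{3}
So the left-hand side equals
  A^{3} t^{2} \sin^{3}{\left(t x \right)} + \frac{A^{3} t \sin^{2}{\left(t x \right)} \cos{\left(t x \right)}}{3} - A^{2} x^{2} \sin^{2}{\left(t x \right)}
This must equal f(x, t) identically; expanded, f = - 8 t^{2} \sin^{3}{\left(t x \right)} - \frac{8 t \sin^{2}{\left(t x \right)} \cos{\left(t x \right)}}{3} - 4 x^{2} \sin^{2}{\left(t x \right)}.
Matching coefficients of the independent functions:
  [t^{2} \sin^{3}{\left(t x \right)}]:  A^{3} = -8
  [x^{2} \sin^{2}{\left(t x \right)}]:  - A^{2} = -4
  [t \sin^{2}{\left(t x \right)} \cos{\left(t x \right)}]:  \frac{A^{3}}{3} = - \frac{8}{3}
Solving: A = -2.
Check against the point condition:
  u(1, 1) = - 2 \sin{\left(1 \right)}  ⟹  A \sin{\left(1 \right)} = - 2 \sin{\left(1 \right)}  ✓
Hence u(x, t) = - 2 \sin{\left(t x \right)}.

Answer: u(x, t) = - 2 \sin{\left(t x \right)}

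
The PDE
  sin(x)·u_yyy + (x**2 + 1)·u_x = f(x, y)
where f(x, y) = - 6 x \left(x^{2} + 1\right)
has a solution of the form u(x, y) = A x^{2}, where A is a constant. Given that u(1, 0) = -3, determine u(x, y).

Substitute the ansatz u = A x^{2} into the left-hand side.
Derivatives of the ansatz:
  u_yyy = 0
  u_x = 2 A x
Term by term:
  sin(x)·u_yyy = 0
  (x**2 + 1)·u_x = 2 A x^{3} + 2 A x
So the left-hand side equals
  2 A x^{3} + 2 A x
This must equal f(x, y) identically; expanded, f = - 6 x^{3} - 6 x.
Matching coefficients of the independent functions:
  [x, x^{3}]:  2 A = -6
Solving: A = -3.
Check against the point condition:
  u(1, 0) = -3  ⟹  A = -3  ✓
Hence u(x, y) = - 3 x^{2}.

Answer: u(x, y) = - 3 x^{2}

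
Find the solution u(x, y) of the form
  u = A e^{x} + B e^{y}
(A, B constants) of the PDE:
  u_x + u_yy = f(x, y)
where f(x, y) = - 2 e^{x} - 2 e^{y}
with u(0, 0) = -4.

Substitute the ansatz u = A e^{x} + B e^{y} into the left-hand side.
Derivatives of the ansatz:
  u_x = A e^{x}
  u_yy = B e^{y}
Term by term:
  u_x = A e^{x}
  u_yy = B e^{y}
So the left-hand side equals
  A e^{x} + B e^{y}
This must equal f(x, y) = - 2 e^{x} - 2 e^{y} identically.
Matching coefficients of the independent functions:
  [e^{x}]:  A = -2
  [e^{y}]:  B = -2
Solving: A = -2, B = -2.
Check against the point condition:
  u(0, 0) = -4  ⟹  A + B = -4  ✓
Hence u(x, y) = - 2 e^{x} - 2 e^{y}.

Answer: u(x, y) = - 2 e^{x} - 2 e^{y}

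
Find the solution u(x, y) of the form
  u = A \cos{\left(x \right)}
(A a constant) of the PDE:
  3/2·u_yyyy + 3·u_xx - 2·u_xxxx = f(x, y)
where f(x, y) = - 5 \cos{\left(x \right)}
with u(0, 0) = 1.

Substitute the ansatz u = A \cos{\left(x \right)} into the left-hand side.
Derivatives of the ansatz:
  u_yyyy = 0
  u_xx = - A \cos{\left(x \right)}
  u_xxxx = A \cos{\left(x \right)}
Term by term:
  3/2·u_yyyy = 0
  3·u_xx = - 3 A \cos{\left(x \right)}
  -2·u_xxxx = - 2 A \cos{\left(x \right)}
So the left-hand side equals
  - 5 A \cos{\left(x \right)}
This must equal f(x, y) = - 5 \cos{\left(x \right)} identically.
Matching coefficients of the independent functions:
  [\cos{\left(x \right)}]:  - 5 A = -5
Solving: A = 1.
Check against the point condition:
  u(0, 0) = 1  ⟹  A = 1  ✓
Hence u(x, y) = \cos{\left(x \right)}.

Answer: u(x, y) = \cos{\left(x \right)}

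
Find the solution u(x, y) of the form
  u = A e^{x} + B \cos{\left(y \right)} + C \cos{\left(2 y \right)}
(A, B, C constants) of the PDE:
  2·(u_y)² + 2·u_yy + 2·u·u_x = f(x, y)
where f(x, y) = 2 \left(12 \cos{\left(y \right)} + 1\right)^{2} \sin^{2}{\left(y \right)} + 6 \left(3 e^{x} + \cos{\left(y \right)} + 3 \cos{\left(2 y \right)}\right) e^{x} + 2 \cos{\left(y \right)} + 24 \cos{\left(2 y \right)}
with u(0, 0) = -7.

Answer: u(x, y) = - 3 e^{x} - \cos{\left(y \right)} - 3 \cos{\left(2 y \right)}

Derivation:
Substitute the ansatz u = A e^{x} + B \cos{\left(y \right)} + C \cos{\left(2 y \right)} into the left-hand side.
Derivatives of the ansatz:
  u_y = - B \sin{\left(y \right)} - 2 C \sin{\left(2 y \right)}
  u_yy = - B \cos{\left(y \right)} - 4 C \cos{\left(2 y \right)}
  u_x = A e^{x}
Term by term:
  2·(u_y)² = 2 B^{2} \sin^{2}{\left(y \right)} + 8 B C \sin{\left(y \right)} \sin{\left(2 y \right)} + 8 C^{2} \sin^{2}{\left(2 y \right)}
  2·u_yy = - 2 B \cos{\left(y \right)} - 8 C \cos{\left(2 y \right)}
  2·u·u_x = 2 A^{2} e^{2 x} + 2 A B e^{x} \cos{\left(y \right)} + 2 A C e^{x} \cos{\left(2 y \right)}
So the left-hand side equals
  2 A^{2} e^{2 x} + 2 A B e^{x} \cos{\left(y \right)} + 2 A C e^{x} \cos{\left(2 y \right)} + 2 B^{2} \sin^{2}{\left(y \right)} + 8 B C \sin{\left(y \right)} \sin{\left(2 y \right)} - 2 B \cos{\left(y \right)} + 8 C^{2} \sin^{2}{\left(2 y \right)} - 8 C \cos{\left(2 y \right)}
This must equal f(x, y) identically; expanded, f = 18 e^{2 x} + 6 e^{x} \cos{\left(y \right)} + 18 e^{x} \cos{\left(2 y \right)} + 2 \sin^{2}{\left(y \right)} + 24 \sin{\left(y \right)} \sin{\left(2 y \right)} + 72 \sin^{2}{\left(2 y \right)} + 2 \cos{\left(y \right)} + 24 \cos{\left(2 y \right)}.
Matching coefficients of the independent functions:
  [e^{x} \cos{\left(y \right)}]:  2 A B = 6
  [e^{x} \cos{\left(2 y \right)}]:  2 A C = 18
  [\sin{\left(y \right)} \sin{\left(2 y \right)}]:  8 B C = 24
  [e^{2 x}]:  2 A^{2} = 18
  [\sin^{2}{\left(y \right)}]:  2 B^{2} = 2
  [\sin^{2}{\left(2 y \right)}]:  8 C^{2} = 72
  [\cos{\left(y \right)}]:  - 2 B = 2
  [\cos{\left(2 y \right)}]:  - 8 C = 24
Solving: A = -3, B = -1, C = -3.
Check against the point condition:
  u(0, 0) = -7  ⟹  A + B + C = -7  ✓
Hence u(x, y) = - 3 e^{x} - \cos{\left(y \right)} - 3 \cos{\left(2 y \right)}.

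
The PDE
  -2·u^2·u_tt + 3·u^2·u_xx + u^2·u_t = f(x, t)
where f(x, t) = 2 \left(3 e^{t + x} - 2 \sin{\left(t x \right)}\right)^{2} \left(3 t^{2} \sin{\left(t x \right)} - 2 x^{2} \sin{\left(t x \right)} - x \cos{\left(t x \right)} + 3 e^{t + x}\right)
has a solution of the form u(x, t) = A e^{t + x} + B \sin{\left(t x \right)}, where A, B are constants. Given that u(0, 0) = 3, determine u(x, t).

Substitute the ansatz u = A e^{t + x} + B \sin{\left(t x \right)} into the left-hand side.
Derivatives of the ansatz:
  u_tt = A e^{t} e^{x} - B x^{2} \sin{\left(t x \right)}
  u_xx = A e^{t} e^{x} - B t^{2} \sin{\left(t x \right)}
  u_t = A e^{t} e^{x} + B x \cos{\left(t x \right)}
Term by term:
  -2·u^2·u_tt = - 2 A^{3} e^{3 t} e^{3 x} + 2 A^{2} B x^{2} e^{2 t} e^{2 x} \sin{\left(t x \right)} - 4 A^{2} B e^{2 t} e^{2 x} \sin{\left(t x \right)} + 4 A B^{2} x^{2} e^{t} e^{x} \sin^{2}{\left(t x \right)} - 2 A B^{2} e^{t} e^{x} \sin^{2}{\left(t x \right)} + 2 B^{3} x^{2} \sin^{3}{\left(t x \right)}
  3·u^2·u_xx = 3 A^{3} e^{3 t} e^{3 x} - 3 A^{2} B t^{2} e^{2 t} e^{2 x} \sin{\left(t x \right)} + 6 A^{2} B e^{2 t} e^{2 x} \sin{\left(t x \right)} - 6 A B^{2} t^{2} e^{t} e^{x} \sin^{2}{\left(t x \right)} + 3 A B^{2} e^{t} e^{x} \sin^{2}{\left(t x \right)} - 3 B^{3} t^{2} \sin^{3}{\left(t x \right)}
  u^2·u_t = A^{3} e^{3 t} e^{3 x} + A^{2} B x e^{2 t} e^{2 x} \cos{\left(t x \right)} + 2 A^{2} B e^{2 t} e^{2 x} \sin{\left(t x \right)} + 2 A B^{2} x e^{t} e^{x} \sin{\left(t x \right)} \cos{\left(t x \right)} + A B^{2} e^{t} e^{x} \sin^{2}{\left(t x \right)} + B^{3} x \sin^{2}{\left(t x \right)} \cos{\left(t x \right)}
So the left-hand side equals
  2 A^{3} e^{3 t} e^{3 x} - 3 A^{2} B t^{2} e^{2 t} e^{2 x} \sin{\left(t x \right)} + 2 A^{2} B x^{2} e^{2 t} e^{2 x} \sin{\left(t x \right)} + A^{2} B x e^{2 t} e^{2 x} \cos{\left(t x \right)} + 4 A^{2} B e^{2 t} e^{2 x} \sin{\left(t x \right)} - 6 A B^{2} t^{2} e^{t} e^{x} \sin^{2}{\left(t x \right)} + 4 A B^{2} x^{2} e^{t} e^{x} \sin^{2}{\left(t x \right)} + 2 A B^{2} x e^{t} e^{x} \sin{\left(t x \right)} \cos{\left(t x \right)} + 2 A B^{2} e^{t} e^{x} \sin^{2}{\left(t x \right)} - 3 B^{3} t^{2} \sin^{3}{\left(t x \right)} + 2 B^{3} x^{2} \sin^{3}{\left(t x \right)} + B^{3} x \sin^{2}{\left(t x \right)} \cos{\left(t x \right)}
This must equal f(x, t) identically; expanded, f = 54 t^{2} e^{2 t} e^{2 x} \sin{\left(t x \right)} - 72 t^{2} e^{t} e^{x} \sin^{2}{\left(t x \right)} + 24 t^{2} \sin^{3}{\left(t x \right)} - 36 x^{2} e^{2 t} e^{2 x} \sin{\left(t x \right)} + 48 x^{2} e^{t} e^{x} \sin^{2}{\left(t x \right)} - 16 x^{2} \sin^{3}{\left(t x \right)} - 18 x e^{2 t} e^{2 x} \cos{\left(t x \right)} + 24 x e^{t} e^{x} \sin{\left(t x \right)} \cos{\left(t x \right)} - 8 x \sin^{2}{\left(t x \right)} \cos{\left(t x \right)} + 54 e^{3 t} e^{3 x} - 72 e^{2 t} e^{2 x} \sin{\left(t x \right)} + 24 e^{t} e^{x} \sin^{2}{\left(t x \right)}.
Matching coefficients of the independent functions:
  [t^{2} \sin^{3}{\left(t x \right)}]:  - 3 B^{3} = 24
  [x^{2} \sin^{3}{\left(t x \right)}]:  2 B^{3} = -16
  [e^{3 t} e^{3 x}]:  2 A^{3} = 54
  [x \sin^{2}{\left(t x \right)} \cos{\left(t x \right)}]:  B^{3} = -8
  [e^{t} e^{x} \sin^{2}{\left(t x \right)}, x e^{t} e^{x} \sin{\left(t x \right)} \cos{\left(t x \right)}]:  2 A B^{2} = 24
  [e^{2 t} e^{2 x} \sin{\left(t x \right)}]:  4 A^{2} B = -72
  [t^{2} e^{t} e^{x} \sin^{2}{\left(t x \right)}]:  - 6 A B^{2} = -72
  [t^{2} e^{2 t} e^{2 x} \sin{\left(t x \right)}]:  - 3 A^{2} B = 54
  [x e^{2 t} e^{2 x} \cos{\left(t x \right)}]:  A^{2} B = -18
  [x^{2} e^{t} e^{x} \sin^{2}{\left(t x \right)}]:  4 A B^{2} = 48
  [x^{2} e^{2 t} e^{2 x} \sin{\left(t x \right)}]:  2 A^{2} B = -36
Solving: A = 3, B = -2.
Check against the point condition:
  u(0, 0) = 3  ⟹  A = 3  ✓
Hence u(x, t) = 3 e^{t + x} - 2 \sin{\left(t x \right)}.

Answer: u(x, t) = 3 e^{t + x} - 2 \sin{\left(t x \right)}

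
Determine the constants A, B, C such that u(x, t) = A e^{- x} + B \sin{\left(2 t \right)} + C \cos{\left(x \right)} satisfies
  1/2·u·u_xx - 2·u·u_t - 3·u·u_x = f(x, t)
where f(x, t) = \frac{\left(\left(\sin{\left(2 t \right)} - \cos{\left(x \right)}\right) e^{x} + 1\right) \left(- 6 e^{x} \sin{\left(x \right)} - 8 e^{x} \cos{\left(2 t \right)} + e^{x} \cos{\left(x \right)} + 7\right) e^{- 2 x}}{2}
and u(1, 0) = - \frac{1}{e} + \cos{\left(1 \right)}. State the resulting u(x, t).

Substitute the ansatz u = A e^{- x} + B \sin{\left(2 t \right)} + C \cos{\left(x \right)} into the left-hand side.
Derivatives of the ansatz:
  u_xx = A e^{- x} - C \cos{\left(x \right)}
  u_t = 2 B \cos{\left(2 t \right)}
  u_x = - A e^{- x} - C \sin{\left(x \right)}
Term by term:
  1/2·u·u_xx = \frac{A^{2} e^{- 2 x}}{2} + \frac{A B e^{- x} \sin{\left(2 t \right)}}{2} - \frac{B C \sin{\left(2 t \right)} \cos{\left(x \right)}}{2} - \frac{C^{2} \cos^{2}{\left(x \right)}}{2}
  -2·u·u_t = - 4 A B e^{- x} \cos{\left(2 t \right)} - 4 B^{2} \sin{\left(2 t \right)} \cos{\left(2 t \right)} - 4 B C \cos{\left(2 t \right)} \cos{\left(x \right)}
  -3·u·u_x = 3 A^{2} e^{- 2 x} + 3 A B e^{- x} \sin{\left(2 t \right)} + 3 A C e^{- x} \sin{\left(x \right)} + 3 A C e^{- x} \cos{\left(x \right)} + 3 B C \sin{\left(2 t \right)} \sin{\left(x \right)} + 3 C^{2} \sin{\left(x \right)} \cos{\left(x \right)}
So the left-hand side equals
  \frac{7 A^{2} e^{- 2 x}}{2} + \frac{7 A B e^{- x} \sin{\left(2 t \right)}}{2} - 4 A B e^{- x} \cos{\left(2 t \right)} + 3 A C e^{- x} \sin{\left(x \right)} + 3 A C e^{- x} \cos{\left(x \right)} - 4 B^{2} \sin{\left(2 t \right)} \cos{\left(2 t \right)} + 3 B C \sin{\left(2 t \right)} \sin{\left(x \right)} - \frac{B C \sin{\left(2 t \right)} \cos{\left(x \right)}}{2} - 4 B C \cos{\left(2 t \right)} \cos{\left(x \right)} + 3 C^{2} \sin{\left(x \right)} \cos{\left(x \right)} - \frac{C^{2} \cos^{2}{\left(x \right)}}{2}
This must equal f(x, t) identically; expanded, f = - 3 \sin{\left(2 t \right)} \sin{\left(x \right)} - 4 \sin{\left(2 t \right)} \cos{\left(2 t \right)} + \frac{\sin{\left(2 t \right)} \cos{\left(x \right)}}{2} + 3 \sin{\left(x \right)} \cos{\left(x \right)} + 4 \cos{\left(2 t \right)} \cos{\left(x \right)} - \frac{\cos^{2}{\left(x \right)}}{2} + \frac{7 e^{- x} \sin{\left(2 t \right)}}{2} - 3 e^{- x} \sin{\left(x \right)} - 4 e^{- x} \cos{\left(2 t \right)} - 3 e^{- x} \cos{\left(x \right)} + \frac{7 e^{- 2 x}}{2}.
Matching coefficients of the independent functions:
  [e^{- x} \sin{\left(2 t \right)}]:  \frac{7 A B}{2} = \frac{7}{2}
  [e^{- x} \sin{\left(x \right)}, e^{- x} \cos{\left(x \right)}]:  3 A C = -3
  [e^{- x} \cos{\left(2 t \right)}]:  - 4 A B = -4
  [\sin{\left(2 t \right)} \sin{\left(x \right)}]:  3 B C = -3
  [\sin{\left(2 t \right)} \cos{\left(2 t \right)}]:  - 4 B^{2} = -4
  [\sin{\left(2 t \right)} \cos{\left(x \right)}]:  - \frac{B C}{2} = \frac{1}{2}
  [\sin{\left(x \right)} \cos{\left(x \right)}]:  3 C^{2} = 3
  [\cos{\left(2 t \right)} \cos{\left(x \right)}]:  - 4 B C = 4
  [e^{- 2 x}]:  \frac{7 A^{2}}{2} = \frac{7}{2}
  [\cos^{2}{\left(x \right)}]:  - \frac{C^{2}}{2} = - \frac{1}{2}
These equations allow (A, B, C) = (-1, -1, 1) or (1, 1, -1).
Impose the point condition(s):
  u(1, 0) = - \frac{1}{e} + \cos{\left(1 \right)}  ⟹  \frac{A}{e} + C \cos{\left(1 \right)} = - \frac{1}{e} + \cos{\left(1 \right)}
Only A = -1, B = -1, C = 1 satisfies everything.
Hence u(x, t) = - \sin{\left(2 t \right)} + \cos{\left(x \right)} - e^{- x}.

Answer: u(x, t) = - \sin{\left(2 t \right)} + \cos{\left(x \right)} - e^{- x}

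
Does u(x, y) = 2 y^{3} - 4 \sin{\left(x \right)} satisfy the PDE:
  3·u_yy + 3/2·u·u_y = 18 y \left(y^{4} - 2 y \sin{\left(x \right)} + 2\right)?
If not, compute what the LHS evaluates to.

Evaluate each term of the left-hand side for u = 2 y^{3} - 4 \sin{\left(x \right)}.
Derivatives:
  u_yy = 12 y
  u_y = 6 y^{2}
Terms:
  3·u_yy = 36 y
  3/2·u·u_y = 18 y^{2} \left(y^{3} - 2 \sin{\left(x \right)}\right)
Sum: LHS = 18 y \left(y^{4} - 2 y \sin{\left(x \right)} + 2\right)
This is exactly the given right-hand side, so u is a solution.

Answer: Yes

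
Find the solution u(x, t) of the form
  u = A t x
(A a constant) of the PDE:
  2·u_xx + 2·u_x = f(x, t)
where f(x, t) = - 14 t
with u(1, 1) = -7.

Substitute the ansatz u = A t x into the left-hand side.
Derivatives of the ansatz:
  u_xx = 0
  u_x = A t
Term by term:
  2·u_xx = 0
  2·u_x = 2 A t
So the left-hand side equals
  2 A t
This must equal f(x, t) = - 14 t identically.
Matching coefficients of the independent functions:
  [t]:  2 A = -14
Solving: A = -7.
Check against the point condition:
  u(1, 1) = -7  ⟹  A = -7  ✓
Hence u(x, t) = - 7 t x.

Answer: u(x, t) = - 7 t x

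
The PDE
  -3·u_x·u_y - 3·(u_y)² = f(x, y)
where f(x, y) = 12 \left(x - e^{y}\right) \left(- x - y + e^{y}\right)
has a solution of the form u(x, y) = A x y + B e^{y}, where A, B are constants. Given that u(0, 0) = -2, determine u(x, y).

Substitute the ansatz u = A x y + B e^{y} into the left-hand side.
Derivatives of the ansatz:
  u_x = A y
  u_y = A x + B e^{y}
Term by term:
  -3·u_x·u_y = - 3 A^{2} x y - 3 A B y e^{y}
  -3·(u_y)² = - 3 A^{2} x^{2} - 6 A B x e^{y} - 3 B^{2} e^{2 y}
So the left-hand side equals
  - 3 A^{2} x^{2} - 3 A^{2} x y - 6 A B x e^{y} - 3 A B y e^{y} - 3 B^{2} e^{2 y}
This must equal f(x, y) identically; expanded, f = - 12 x^{2} - 12 x y + 24 x e^{y} + 12 y e^{y} - 12 e^{2 y}.
Matching coefficients of the independent functions:
  [x^{2}, x y]:  - 3 A^{2} = -12
  [x e^{y}]:  - 6 A B = 24
  [y e^{y}]:  - 3 A B = 12
  [e^{2 y}]:  - 3 B^{2} = -12
These equations allow (A, B) = (-2, 2) or (2, -2).
Impose the point condition(s):
  u(0, 0) = -2  ⟹  B = -2
Only A = 2, B = -2 satisfies everything.
Hence u(x, y) = 2 x y - 2 e^{y}.

Answer: u(x, y) = 2 x y - 2 e^{y}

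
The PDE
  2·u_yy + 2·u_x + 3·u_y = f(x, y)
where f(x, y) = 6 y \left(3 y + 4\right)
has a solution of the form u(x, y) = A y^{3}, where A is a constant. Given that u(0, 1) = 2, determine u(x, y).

Substitute the ansatz u = A y^{3} into the left-hand side.
Derivatives of the ansatz:
  u_yy = 6 A y
  u_x = 0
  u_y = 3 A y^{2}
Term by term:
  2·u_yy = 12 A y
  2·u_x = 0
  3·u_y = 9 A y^{2}
So the left-hand side equals
  9 A y^{2} + 12 A y
This must equal f(x, y) identically; expanded, f = 18 y^{2} + 24 y.
Matching coefficients of the independent functions:
  [y]:  12 A = 24
  [y^{2}]:  9 A = 18
Solving: A = 2.
Check against the point condition:
  u(0, 1) = 2  ⟹  A = 2  ✓
Hence u(x, y) = 2 y^{3}.

Answer: u(x, y) = 2 y^{3}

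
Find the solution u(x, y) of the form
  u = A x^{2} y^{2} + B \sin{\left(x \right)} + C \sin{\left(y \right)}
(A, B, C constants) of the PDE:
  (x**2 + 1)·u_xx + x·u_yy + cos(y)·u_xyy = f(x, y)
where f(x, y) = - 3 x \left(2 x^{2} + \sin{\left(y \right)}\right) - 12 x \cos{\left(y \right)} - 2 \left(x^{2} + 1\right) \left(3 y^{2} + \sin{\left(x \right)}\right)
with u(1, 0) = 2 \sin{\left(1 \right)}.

Substitute the ansatz u = A x^{2} y^{2} + B \sin{\left(x \right)} + C \sin{\left(y \right)} into the left-hand side.
Derivatives of the ansatz:
  u_xx = 2 A y^{2} - B \sin{\left(x \right)}
  u_yy = 2 A x^{2} - C \sin{\left(y \right)}
  u_xyy = 4 A x
Term by term:
  (x**2 + 1)·u_xx = 2 A x^{2} y^{2} + 2 A y^{2} - B x^{2} \sin{\left(x \right)} - B \sin{\left(x \right)}
  x·u_yy = 2 A x^{3} - C x \sin{\left(y \right)}
  cos(y)·u_xyy = 4 A x \cos{\left(y \right)}
So the left-hand side equals
  2 A x^{3} + 2 A x^{2} y^{2} + 4 A x \cos{\left(y \right)} + 2 A y^{2} - B x^{2} \sin{\left(x \right)} - B \sin{\left(x \right)} - C x \sin{\left(y \right)}
This must equal f(x, y) identically; expanded, f = - 6 x^{3} - 6 x^{2} y^{2} - 2 x^{2} \sin{\left(x \right)} - 3 x \sin{\left(y \right)} - 12 x \cos{\left(y \right)} - 6 y^{2} - 2 \sin{\left(x \right)}.
Matching coefficients of the independent functions:
  [x^{3}, y^{2}, x^{2} y^{2}]:  2 A = -6
  [x \sin{\left(y \right)}]:  - C = -3
  [x \cos{\left(y \right)}]:  4 A = -12
  [x^{2} \sin{\left(x \right)}, \sin{\left(x \right)}]:  - B = -2
Solving: A = -3, B = 2, C = 3.
Check against the point condition:
  u(1, 0) = 2 \sin{\left(1 \right)}  ⟹  B \sin{\left(1 \right)} = 2 \sin{\left(1 \right)}  ✓
Hence u(x, y) = - 3 x^{2} y^{2} + 2 \sin{\left(x \right)} + 3 \sin{\left(y \right)}.

Answer: u(x, y) = - 3 x^{2} y^{2} + 2 \sin{\left(x \right)} + 3 \sin{\left(y \right)}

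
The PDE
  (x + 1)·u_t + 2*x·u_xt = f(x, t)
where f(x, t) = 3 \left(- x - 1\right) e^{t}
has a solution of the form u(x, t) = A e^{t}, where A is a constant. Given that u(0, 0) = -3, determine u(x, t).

Answer: u(x, t) = - 3 e^{t}

Derivation:
Substitute the ansatz u = A e^{t} into the left-hand side.
Derivatives of the ansatz:
  u_t = A e^{t}
  u_xt = 0
Term by term:
  (x + 1)·u_t = A x e^{t} + A e^{t}
  2*x·u_xt = 0
So the left-hand side equals
  A x e^{t} + A e^{t}
This must equal f(x, t) identically; expanded, f = - 3 x e^{t} - 3 e^{t}.
Matching coefficients of the independent functions:
  [x e^{t}, e^{t}]:  A = -3
Solving: A = -3.
Check against the point condition:
  u(0, 0) = -3  ⟹  A = -3  ✓
Hence u(x, t) = - 3 e^{t}.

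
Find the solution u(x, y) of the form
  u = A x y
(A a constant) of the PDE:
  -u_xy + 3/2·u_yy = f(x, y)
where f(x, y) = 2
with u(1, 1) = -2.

Substitute the ansatz u = A x y into the left-hand side.
Derivatives of the ansatz:
  u_xy = A
  u_yy = 0
Term by term:
  -u_xy = - A
  3/2·u_yy = 0
So the left-hand side equals
  - A
This must equal f(x, y) = 2 identically.
Matching coefficients of the independent functions:
  [constant term]:  - A = 2
Solving: A = -2.
Check against the point condition:
  u(1, 1) = -2  ⟹  A = -2  ✓
Hence u(x, y) = - 2 x y.

Answer: u(x, y) = - 2 x y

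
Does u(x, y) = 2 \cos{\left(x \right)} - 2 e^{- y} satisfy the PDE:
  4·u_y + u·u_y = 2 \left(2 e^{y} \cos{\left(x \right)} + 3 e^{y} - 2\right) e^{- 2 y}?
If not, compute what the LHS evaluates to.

Answer: No, the LHS evaluates to 4 \left(e^{y} \cos{\left(x \right)} + 2 e^{y} - 1\right) e^{- 2 y}

Derivation:
Evaluate each term of the left-hand side for u = 2 \cos{\left(x \right)} - 2 e^{- y}.
Derivatives:
  u_y = 2 e^{- y}
Terms:
  4·u_y = 8 e^{- y}
  u·u_y = 4 \left(e^{y} \cos{\left(x \right)} - 1\right) e^{- 2 y}
Sum: LHS = 4 \left(e^{y} \cos{\left(x \right)} + 2 e^{y} - 1\right) e^{- 2 y}
Given right-hand side: 2 \left(2 e^{y} \cos{\left(x \right)} + 3 e^{y} - 2\right) e^{- 2 y}. Difference LHS − RHS = 2 e^{- y} ≠ 0, so u is not a solution.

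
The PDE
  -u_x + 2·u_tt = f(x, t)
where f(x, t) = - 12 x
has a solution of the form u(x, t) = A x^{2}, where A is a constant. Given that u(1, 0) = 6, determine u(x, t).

Substitute the ansatz u = A x^{2} into the left-hand side.
Derivatives of the ansatz:
  u_x = 2 A x
  u_tt = 0
Term by term:
  -u_x = - 2 A x
  2·u_tt = 0
So the left-hand side equals
  - 2 A x
This must equal f(x, t) = - 12 x identically.
Matching coefficients of the independent functions:
  [x]:  - 2 A = -12
Solving: A = 6.
Check against the point condition:
  u(1, 0) = 6  ⟹  A = 6  ✓
Hence u(x, t) = 6 x^{2}.

Answer: u(x, t) = 6 x^{2}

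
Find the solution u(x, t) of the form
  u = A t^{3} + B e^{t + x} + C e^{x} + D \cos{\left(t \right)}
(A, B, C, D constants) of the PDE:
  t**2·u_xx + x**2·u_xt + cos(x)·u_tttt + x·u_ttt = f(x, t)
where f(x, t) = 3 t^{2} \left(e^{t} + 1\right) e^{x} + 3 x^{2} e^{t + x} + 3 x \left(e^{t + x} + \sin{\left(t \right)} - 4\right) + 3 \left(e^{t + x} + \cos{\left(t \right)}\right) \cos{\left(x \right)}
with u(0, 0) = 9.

Answer: u(x, t) = - 2 t^{3} + 3 e^{x} + 3 e^{t + x} + 3 \cos{\left(t \right)}

Derivation:
Substitute the ansatz u = A t^{3} + B e^{t + x} + C e^{x} + D \cos{\left(t \right)} into the left-hand side.
Derivatives of the ansatz:
  u_xx = B e^{t} e^{x} + C e^{x}
  u_xt = B e^{t} e^{x}
  u_tttt = B e^{t} e^{x} + D \cos{\left(t \right)}
  u_ttt = 6 A + B e^{t} e^{x} + D \sin{\left(t \right)}
Term by term:
  t**2·u_xx = B t^{2} e^{t} e^{x} + C t^{2} e^{x}
  x**2·u_xt = B x^{2} e^{t} e^{x}
  cos(x)·u_tttt = B e^{t} e^{x} \cos{\left(x \right)} + D \cos{\left(t \right)} \cos{\left(x \right)}
  x·u_ttt = 6 A x + B x e^{t} e^{x} + D x \sin{\left(t \right)}
So the left-hand side equals
  6 A x + B t^{2} e^{t} e^{x} + B x^{2} e^{t} e^{x} + B x e^{t} e^{x} + B e^{t} e^{x} \cos{\left(x \right)} + C t^{2} e^{x} + D x \sin{\left(t \right)} + D \cos{\left(t \right)} \cos{\left(x \right)}
This must equal f(x, t) identically; expanded, f = 3 t^{2} e^{t} e^{x} + 3 t^{2} e^{x} + 3 x^{2} e^{t} e^{x} + 3 x e^{t} e^{x} + 3 x \sin{\left(t \right)} - 12 x + 3 e^{t} e^{x} \cos{\left(x \right)} + 3 \cos{\left(t \right)} \cos{\left(x \right)}.
Matching coefficients of the independent functions:
  [x]:  6 A = -12
  [t^{2} e^{x}]:  C = 3
  [x \sin{\left(t \right)}, \cos{\left(t \right)} \cos{\left(x \right)}]:  D = 3
  [t^{2} e^{t} e^{x}, x e^{t} e^{x}, x^{2} e^{t} e^{x}, e^{t} e^{x} \cos{\left(x \right)}]:  B = 3
Solving: A = -2, B = 3, C = 3, D = 3.
Check against the point condition:
  u(0, 0) = 9  ⟹  B + C + D = 9  ✓
Hence u(x, t) = - 2 t^{3} + 3 e^{x} + 3 e^{t + x} + 3 \cos{\left(t \right)}.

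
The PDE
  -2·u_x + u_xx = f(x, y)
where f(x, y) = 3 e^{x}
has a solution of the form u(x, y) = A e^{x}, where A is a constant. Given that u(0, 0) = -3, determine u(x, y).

Answer: u(x, y) = - 3 e^{x}

Derivation:
Substitute the ansatz u = A e^{x} into the left-hand side.
Derivatives of the ansatz:
  u_x = A e^{x}
  u_xx = A e^{x}
Term by term:
  -2·u_x = - 2 A e^{x}
  u_xx = A e^{x}
So the left-hand side equals
  - A e^{x}
This must equal f(x, y) = 3 e^{x} identically.
Matching coefficients of the independent functions:
  [e^{x}]:  - A = 3
Solving: A = -3.
Check against the point condition:
  u(0, 0) = -3  ⟹  A = -3  ✓
Hence u(x, y) = - 3 e^{x}.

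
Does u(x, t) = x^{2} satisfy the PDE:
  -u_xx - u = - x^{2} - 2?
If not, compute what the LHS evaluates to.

Evaluate each term of the left-hand side for u = x^{2}.
Derivatives:
  u_xx = 2
Terms:
  -u_xx = -2
  -u = - x^{2}
Sum: LHS = - x^{2} - 2
This is exactly the given right-hand side, so u is a solution.

Answer: Yes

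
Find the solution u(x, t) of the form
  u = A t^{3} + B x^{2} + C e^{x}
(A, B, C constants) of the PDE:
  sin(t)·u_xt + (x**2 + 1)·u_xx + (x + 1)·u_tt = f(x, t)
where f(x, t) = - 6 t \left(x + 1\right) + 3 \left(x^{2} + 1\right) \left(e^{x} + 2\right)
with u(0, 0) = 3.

Substitute the ansatz u = A t^{3} + B x^{2} + C e^{x} into the left-hand side.
Derivatives of the ansatz:
  u_xt = 0
  u_xx = 2 B + C e^{x}
  u_tt = 6 A t
Term by term:
  sin(t)·u_xt = 0
  (x**2 + 1)·u_xx = 2 B x^{2} + 2 B + C x^{2} e^{x} + C e^{x}
  (x + 1)·u_tt = 6 A t x + 6 A t
So the left-hand side equals
  6 A t x + 6 A t + 2 B x^{2} + 2 B + C x^{2} e^{x} + C e^{x}
This must equal f(x, t) identically; expanded, f = - 6 t x - 6 t + 3 x^{2} e^{x} + 6 x^{2} + 3 e^{x} + 6.
Matching coefficients of the independent functions:
  [constant term, x^{2}]:  2 B = 6
  [t, t x]:  6 A = -6
  [x^{2} e^{x}, e^{x}]:  C = 3
Solving: A = -1, B = 3, C = 3.
Check against the point condition:
  u(0, 0) = 3  ⟹  C = 3  ✓
Hence u(x, t) = - t^{3} + 3 x^{2} + 3 e^{x}.

Answer: u(x, t) = - t^{3} + 3 x^{2} + 3 e^{x}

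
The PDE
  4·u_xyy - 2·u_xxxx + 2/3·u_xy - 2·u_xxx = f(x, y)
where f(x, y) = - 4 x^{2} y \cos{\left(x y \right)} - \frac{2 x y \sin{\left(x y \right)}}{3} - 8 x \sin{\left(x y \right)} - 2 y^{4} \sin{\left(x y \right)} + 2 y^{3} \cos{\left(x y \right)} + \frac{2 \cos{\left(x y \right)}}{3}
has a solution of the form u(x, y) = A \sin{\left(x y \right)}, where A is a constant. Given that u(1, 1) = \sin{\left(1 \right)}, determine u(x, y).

Substitute the ansatz u = A \sin{\left(x y \right)} into the left-hand side.
Derivatives of the ansatz:
  u_xyy = - A x^{2} y \cos{\left(x y \right)} - 2 A x \sin{\left(x y \right)}
  u_xxxx = A y^{4} \sin{\left(x y \right)}
  u_xy = - A x y \sin{\left(x y \right)} + A \cos{\left(x y \right)}
  u_xxx = - A y^{3} \cos{\left(x y \right)}
Term by term:
  4·u_xyy = - 4 A x^{2} y \cos{\left(x y \right)} - 8 A x \sin{\left(x y \right)}
  -2·u_xxxx = - 2 A y^{4} \sin{\left(x y \right)}
  2/3·u_xy = - \frac{2 A x y \sin{\left(x y \right)}}{3} + \frac{2 A \cos{\left(x y \right)}}{3}
  -2·u_xxx = 2 A y^{3} \cos{\left(x y \right)}
So the left-hand side equals
  - 4 A x^{2} y \cos{\left(x y \right)} - \frac{2 A x y \sin{\left(x y \right)}}{3} - 8 A x \sin{\left(x y \right)} - 2 A y^{4} \sin{\left(x y \right)} + 2 A y^{3} \cos{\left(x y \right)} + \frac{2 A \cos{\left(x y \right)}}{3}
This must equal f(x, y) = - 4 x^{2} y \cos{\left(x y \right)} - \frac{2 x y \sin{\left(x y \right)}}{3} - 8 x \sin{\left(x y \right)} - 2 y^{4} \sin{\left(x y \right)} + 2 y^{3} \cos{\left(x y \right)} + \frac{2 \cos{\left(x y \right)}}{3} identically.
Matching coefficients of the independent functions:
  [x \sin{\left(x y \right)}]:  - 8 A = -8
  [y^{3} \cos{\left(x y \right)}]:  2 A = 2
  [y^{4} \sin{\left(x y \right)}]:  - 2 A = -2
  [x y \sin{\left(x y \right)}]:  - \frac{2 A}{3} = - \frac{2}{3}
  [x^{2} y \cos{\left(x y \right)}]:  - 4 A = -4
  [\cos{\left(x y \right)}]:  \frac{2 A}{3} = \frac{2}{3}
Solving: A = 1.
Check against the point condition:
  u(1, 1) = \sin{\left(1 \right)}  ⟹  A \sin{\left(1 \right)} = \sin{\left(1 \right)}  ✓
Hence u(x, y) = \sin{\left(x y \right)}.

Answer: u(x, y) = \sin{\left(x y \right)}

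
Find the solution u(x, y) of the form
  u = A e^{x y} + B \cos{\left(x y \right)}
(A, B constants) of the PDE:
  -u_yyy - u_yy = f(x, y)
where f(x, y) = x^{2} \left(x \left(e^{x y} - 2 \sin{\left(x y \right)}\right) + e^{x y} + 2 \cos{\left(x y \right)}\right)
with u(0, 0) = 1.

Substitute the ansatz u = A e^{x y} + B \cos{\left(x y \right)} into the left-hand side.
Derivatives of the ansatz:
  u_yyy = A x^{3} e^{x y} + B x^{3} \sin{\left(x y \right)}
  u_yy = A x^{2} e^{x y} - B x^{2} \cos{\left(x y \right)}
Term by term:
  -u_yyy = - A x^{3} e^{x y} - B x^{3} \sin{\left(x y \right)}
  -u_yy = - A x^{2} e^{x y} + B x^{2} \cos{\left(x y \right)}
So the left-hand side equals
  - A x^{3} e^{x y} - A x^{2} e^{x y} - B x^{3} \sin{\left(x y \right)} + B x^{2} \cos{\left(x y \right)}
This must equal f(x, y) identically; expanded, f = x^{3} e^{x y} - 2 x^{3} \sin{\left(x y \right)} + x^{2} e^{x y} + 2 x^{2} \cos{\left(x y \right)}.
Matching coefficients of the independent functions:
  [x^{2} e^{x y}, x^{3} e^{x y}]:  - A = 1
  [x^{2} \cos{\left(x y \right)}]:  B = 2
  [x^{3} \sin{\left(x y \right)}]:  - B = -2
Solving: A = -1, B = 2.
Check against the point condition:
  u(0, 0) = 1  ⟹  A + B = 1  ✓
Hence u(x, y) = - e^{x y} + 2 \cos{\left(x y \right)}.

Answer: u(x, y) = - e^{x y} + 2 \cos{\left(x y \right)}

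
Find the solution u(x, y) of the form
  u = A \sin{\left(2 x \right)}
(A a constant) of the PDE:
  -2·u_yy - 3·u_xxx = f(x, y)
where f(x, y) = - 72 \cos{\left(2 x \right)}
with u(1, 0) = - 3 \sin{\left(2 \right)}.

Substitute the ansatz u = A \sin{\left(2 x \right)} into the left-hand side.
Derivatives of the ansatz:
  u_yy = 0
  u_xxx = - 8 A \cos{\left(2 x \right)}
Term by term:
  -2·u_yy = 0
  -3·u_xxx = 24 A \cos{\left(2 x \right)}
So the left-hand side equals
  24 A \cos{\left(2 x \right)}
This must equal f(x, y) = - 72 \cos{\left(2 x \right)} identically.
Matching coefficients of the independent functions:
  [\cos{\left(2 x \right)}]:  24 A = -72
Solving: A = -3.
Check against the point condition:
  u(1, 0) = - 3 \sin{\left(2 \right)}  ⟹  A \sin{\left(2 \right)} = - 3 \sin{\left(2 \right)}  ✓
Hence u(x, y) = - 3 \sin{\left(2 x \right)}.

Answer: u(x, y) = - 3 \sin{\left(2 x \right)}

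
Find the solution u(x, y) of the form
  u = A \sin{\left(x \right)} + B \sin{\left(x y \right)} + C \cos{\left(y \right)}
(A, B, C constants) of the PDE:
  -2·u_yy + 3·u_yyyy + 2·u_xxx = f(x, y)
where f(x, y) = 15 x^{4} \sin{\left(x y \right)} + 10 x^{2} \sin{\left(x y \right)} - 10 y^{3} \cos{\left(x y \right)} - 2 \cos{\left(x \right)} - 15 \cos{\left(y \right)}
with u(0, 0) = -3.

Substitute the ansatz u = A \sin{\left(x \right)} + B \sin{\left(x y \right)} + C \cos{\left(y \right)} into the left-hand side.
Derivatives of the ansatz:
  u_yy = - B x^{2} \sin{\left(x y \right)} - C \cos{\left(y \right)}
  u_yyyy = B x^{4} \sin{\left(x y \right)} + C \cos{\left(y \right)}
  u_xxx = - A \cos{\left(x \right)} - B y^{3} \cos{\left(x y \right)}
Term by term:
  -2·u_yy = 2 B x^{2} \sin{\left(x y \right)} + 2 C \cos{\left(y \right)}
  3·u_yyyy = 3 B x^{4} \sin{\left(x y \right)} + 3 C \cos{\left(y \right)}
  2·u_xxx = - 2 A \cos{\left(x \right)} - 2 B y^{3} \cos{\left(x y \right)}
So the left-hand side equals
  - 2 A \cos{\left(x \right)} + 3 B x^{4} \sin{\left(x y \right)} + 2 B x^{2} \sin{\left(x y \right)} - 2 B y^{3} \cos{\left(x y \right)} + 5 C \cos{\left(y \right)}
This must equal f(x, y) = 15 x^{4} \sin{\left(x y \right)} + 10 x^{2} \sin{\left(x y \right)} - 10 y^{3} \cos{\left(x y \right)} - 2 \cos{\left(x \right)} - 15 \cos{\left(y \right)} identically.
Matching coefficients of the independent functions:
  [x^{2} \sin{\left(x y \right)}]:  2 B = 10
  [x^{4} \sin{\left(x y \right)}]:  3 B = 15
  [y^{3} \cos{\left(x y \right)}]:  - 2 B = -10
  [\cos{\left(x \right)}]:  - 2 A = -2
  [\cos{\left(y \right)}]:  5 C = -15
Solving: A = 1, B = 5, C = -3.
Check against the point condition:
  u(0, 0) = -3  ⟹  C = -3  ✓
Hence u(x, y) = \sin{\left(x \right)} + 5 \sin{\left(x y \right)} - 3 \cos{\left(y \right)}.

Answer: u(x, y) = \sin{\left(x \right)} + 5 \sin{\left(x y \right)} - 3 \cos{\left(y \right)}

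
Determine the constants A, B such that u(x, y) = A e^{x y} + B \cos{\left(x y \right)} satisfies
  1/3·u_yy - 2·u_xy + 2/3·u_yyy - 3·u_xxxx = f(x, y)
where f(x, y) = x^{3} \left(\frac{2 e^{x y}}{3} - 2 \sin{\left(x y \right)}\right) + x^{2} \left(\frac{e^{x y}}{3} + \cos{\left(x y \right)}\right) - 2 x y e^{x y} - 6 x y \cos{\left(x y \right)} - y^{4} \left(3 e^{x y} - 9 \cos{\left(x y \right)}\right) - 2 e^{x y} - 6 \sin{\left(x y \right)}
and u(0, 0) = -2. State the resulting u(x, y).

Substitute the ansatz u = A e^{x y} + B \cos{\left(x y \right)} into the left-hand side.
Derivatives of the ansatz:
  u_yy = A x^{2} e^{x y} - B x^{2} \cos{\left(x y \right)}
  u_xy = A x y e^{x y} + A e^{x y} - B x y \cos{\left(x y \right)} - B \sin{\left(x y \right)}
  u_yyy = A x^{3} e^{x y} + B x^{3} \sin{\left(x y \right)}
  u_xxxx = A y^{4} e^{x y} + B y^{4} \cos{\left(x y \right)}
Term by term:
  1/3·u_yy = \frac{A x^{2} e^{x y}}{3} - \frac{B x^{2} \cos{\left(x y \right)}}{3}
  -2·u_xy = - 2 A x y e^{x y} - 2 A e^{x y} + 2 B x y \cos{\left(x y \right)} + 2 B \sin{\left(x y \right)}
  2/3·u_yyy = \frac{2 A x^{3} e^{x y}}{3} + \frac{2 B x^{3} \sin{\left(x y \right)}}{3}
  -3·u_xxxx = - 3 A y^{4} e^{x y} - 3 B y^{4} \cos{\left(x y \right)}
So the left-hand side equals
  \frac{2 A x^{3} e^{x y}}{3} + \frac{A x^{2} e^{x y}}{3} - 2 A x y e^{x y} - 3 A y^{4} e^{x y} - 2 A e^{x y} + \frac{2 B x^{3} \sin{\left(x y \right)}}{3} - \frac{B x^{2} \cos{\left(x y \right)}}{3} + 2 B x y \cos{\left(x y \right)} - 3 B y^{4} \cos{\left(x y \right)} + 2 B \sin{\left(x y \right)}
This must equal f(x, y) identically; expanded, f = \frac{2 x^{3} e^{x y}}{3} - 2 x^{3} \sin{\left(x y \right)} + \frac{x^{2} e^{x y}}{3} + x^{2} \cos{\left(x y \right)} - 2 x y e^{x y} - 6 x y \cos{\left(x y \right)} - 3 y^{4} e^{x y} + 9 y^{4} \cos{\left(x y \right)} - 2 e^{x y} - 6 \sin{\left(x y \right)}.
Matching coefficients of the independent functions:
  [x^{2} e^{x y}]:  \frac{A}{3} = \frac{1}{3}
  [x^{2} \cos{\left(x y \right)}]:  - \frac{B}{3} = 1
  [x^{3} e^{x y}]:  \frac{2 A}{3} = \frac{2}{3}
  [x^{3} \sin{\left(x y \right)}]:  \frac{2 B}{3} = -2
  [y^{4} e^{x y}]:  - 3 A = -3
  [y^{4} \cos{\left(x y \right)}]:  - 3 B = 9
  [x y e^{x y}, e^{x y}]:  - 2 A = -2
  [x y \cos{\left(x y \right)}, \sin{\left(x y \right)}]:  2 B = -6
Solving: A = 1, B = -3.
Check against the point condition:
  u(0, 0) = -2  ⟹  A + B = -2  ✓
Hence u(x, y) = e^{x y} - 3 \cos{\left(x y \right)}.

Answer: u(x, y) = e^{x y} - 3 \cos{\left(x y \right)}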